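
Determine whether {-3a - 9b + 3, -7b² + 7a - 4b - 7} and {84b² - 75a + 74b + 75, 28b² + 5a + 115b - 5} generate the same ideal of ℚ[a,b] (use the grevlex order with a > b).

No, the ideals differ.

Since reduced Gröbner bases are canonical representatives of ideals under a given ordering, it suffices to compute and compare them.
Buchberger on the first generating set:
f_1 = -3a - 9b + 3, LT = a.
f_2 = -7b² + 7a - 4b - 7, LT = b².

The S-polynomials (S(f_1,f_2)) all reduce to 0 modulo the current basis, so we have a Gröbner basis.
Inter-reduce: drop elements whose leading term is divisible by another's, tail-reduce, and make monic.
Reduced Gröbner basis: {b² + 25/7b, a + 3b - 1}.

Buchberger on the second generating set:
h_1 = 84b² - 75a + 74b + 75, LT = b².
h_2 = 28b² + 5a + 115b - 5, LT = b².

S(h_1,h_2): lcm = b². S = -15/14a - 271/84b + 15/14.
  reduce S modulo (h_1, h_2):
  remainder -15/14a - 271/84b + 15/14 ≠ 0; add k_3 = -15/14a - 271/84b + 15/14 to the basis.

The other S-polynomials (S(h_1,k_3), S(h_2,k_3)) all reduce to 0 modulo the current basis, so we have a Gröbner basis.
Inter-reduce: drop elements whose leading term is divisible by another's, tail-reduce, and make monic.
Reduced Gröbner basis: {b² + 257/72b, a + 271/90b - 1}.

The bases are distinct; the ideals are different.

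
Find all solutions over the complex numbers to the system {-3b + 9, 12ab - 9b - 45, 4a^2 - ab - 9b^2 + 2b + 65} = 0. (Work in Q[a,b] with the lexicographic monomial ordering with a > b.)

{(2, 3)}

Compute a lex Gröbner basis by Buchberger's algorithm.
f_1 = -3b + 9, LT = b.
f_2 = 12ab - 9b - 45, LT = ab.
f_3 = 4a^2 - ab - 9b^2 + 2b + 65, LT = a^2.

S(f_1,f_2): lcm = ab. S = -3a + 3/4b + 15/4.
  leading term a: no divisor's leading term divides it; move -3a to the remainder.
  leading term b: subtract (-1/4)·f_1 from 3/4b + 15/4 → 6
  leading term 1: no divisor's leading term divides it; move 6 to the remainder.
  remainder -3a + 6 ≠ 0; add h_4 = -3a + 6 to the basis.

S(f_1,f_3): leading monomials are coprime, so the S-polynomial reduces to 0 (Buchberger's first criterion).
S(f_2,f_3): lcm = a^2b. S = 1/4ab^2 - 3/4ab - 15/4a + 9/4b^3 - 1/2b^2 - 65/4b.
  leading term ab^2: subtract (-1/12ab)·f_1 from 1/4ab^2 - 3/4ab - 15/4a + 9/4b^3 - 1/2b^2 - 65/4b → -15/4a + 9/4b^3 - 1/2b^2 - 65/4b
  leading term a: subtract (5/4)·h_4 from -15/4a + 9/4b^3 - 1/2b^2 - 65/4b → 9/4b^3 - 1/2b^2 - 65/4b - 15/2
  leading term b^3: subtract (-3/4b^2)·f_1 from 9/4b^3 - 1/2b^2 - 65/4b - 15/2 → 25/4b^2 - 65/4b - 15/2
  leading term b^2: subtract (-25/12b)·f_1 from 25/4b^2 - 65/4b - 15/2 → 5/2b - 15/2
  leading term b: subtract (-5/6)·f_1 from 5/2b - 15/2 → 0
  remainder 0.

S(f_1,h_4): leading monomials are coprime, so the S-polynomial reduces to 0 (Buchberger's first criterion).
S(f_2,h_4): lcm = ab. S = 5/4b - 15/4.
  leading term b: subtract (-5/12)·f_1 from 5/4b - 15/4 → 0
  remainder 0.

S(f_3,h_4): lcm = a^2. S = -1/4ab + 2a - 9/4b^2 + 1/2b + 65/4.
  leading term ab: subtract (1/12a)·f_1 from -1/4ab + 2a - 9/4b^2 + 1/2b + 65/4 → 5/4a - 9/4b^2 + 1/2b + 65/4
  leading term a: subtract (-5/12)·h_4 from 5/4a - 9/4b^2 + 1/2b + 65/4 → -9/4b^2 + 1/2b + 75/4
  leading term b^2: subtract (3/4b)·f_1 from -9/4b^2 + 1/2b + 75/4 → -25/4b + 75/4
  leading term b: subtract (25/12)·f_1 from -25/4b + 75/4 → 0
  remainder 0.

Every S-polynomial of the final basis reduces to 0, so we have a Gröbner basis.
Inter-reduce: drop elements whose leading term is divisible by another's, tail-reduce, and make monic.
Reduced Gröbner basis: {a - 2, b - 3}.

Since the basis is lex-ordered, b - 3 is univariate in b. Its roots are {3}. Back-substituting each root into the other basis elements fixes the other coordinates.
  b = 3: the earlier basis element becomes a - 2 = 0, giving a = 2 — point (2, 3).
Check: every point annihilates each of the original generators.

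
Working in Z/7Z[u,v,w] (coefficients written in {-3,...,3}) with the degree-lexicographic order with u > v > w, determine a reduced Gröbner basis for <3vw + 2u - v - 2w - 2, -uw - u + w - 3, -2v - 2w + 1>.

G = {u^2 + 3u - w + 3, uw + u - w + 3, w^2 - 3u + w + 2, v + w + 3}

This is the nonlinear analogue of row-reducing a linear system.

f_1 = 3vw + 2u - v - 2w - 2, LT = vw.
f_2 = -uw - u + w - 3, LT = uw.
f_3 = -2v - 2w + 1, LT = v.

S(f_1,f_2): lcm = uvw. S = 3u^2 + uv - 3uw + vw - 3u - 3v.
  leading term u^2: no divisor's leading term divides it; move 3u^2 to the remainder.
  leading term uv: subtract (3u)·f_3 from uv - 3uw + vw - 3u - 3v → 3uw + vw + u - 3v
  leading term uw: subtract (-3)·f_2 from 3uw + vw + u - 3v → vw - 2u - 3v + 3w - 2
  leading term vw: subtract (-2)·f_1 from vw - 2u - 3v + 3w - 2 → 2u + 2v - w + 1
  leading term u: no divisor's leading term divides it; move 2u to the remainder.
  leading term v: subtract (-1)·f_3 from 2v - w + 1 → -3w + 2
  leading term w: no divisor's leading term divides it; move -3w to the remainder.
  leading term 1: no divisor's leading term divides it; move 2 to the remainder.
  remainder 3u^2 + 2u - 3w + 2 ≠ 0; add g_4 = 3u^2 + 2u - 3w + 2 to the basis.

S(f_1,f_3): lcm = vw. S = -w^2 + 3u + 2v + w - 3.
  leading term w^2: no divisor's leading term divides it; move -w^2 to the remainder.
  leading term u: no divisor's leading term divides it; move 3u to the remainder.
  leading term v: subtract (-1)·f_3 from 2v + w - 3 → -w - 2
  leading term w: no divisor's leading term divides it; move -w to the remainder.
  leading term 1: no divisor's leading term divides it; move -2 to the remainder.
  remainder -w^2 + 3u - w - 2 ≠ 0; add g_5 = -w^2 + 3u - w - 2 to the basis.

The other S-polynomials (S(f_2,f_3), S(f_1,g_4), S(f_2,g_4), S(f_3,g_4), S(f_1,g_5), S(f_2,g_5), S(f_3,g_5), S(g_4,g_5)) all reduce to 0 modulo the current basis, so we have a Gröbner basis.
Inter-reduce: drop elements whose leading term is divisible by another's, tail-reduce, and make monic.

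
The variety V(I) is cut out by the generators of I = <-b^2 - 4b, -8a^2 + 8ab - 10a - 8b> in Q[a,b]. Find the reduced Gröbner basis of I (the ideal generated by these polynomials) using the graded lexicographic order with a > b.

G = {a^2 - ab + 5/4a + b, b^2 + 4b}

f_1 = -b^2 - 4b, LT = b^2.
f_2 = -8a^2 + 8ab - 10a - 8b, LT = a^2.

The S-polynomials (S(f_1,f_2)) all reduce to 0 modulo the current basis, so we have a Gröbner basis.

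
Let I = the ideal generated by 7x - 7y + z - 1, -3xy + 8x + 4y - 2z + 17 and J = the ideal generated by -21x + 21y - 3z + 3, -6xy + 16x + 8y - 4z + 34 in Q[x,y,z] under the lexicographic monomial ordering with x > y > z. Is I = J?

Since reduced Gröbner bases are canonical representatives of ideals under a given ordering, it suffices to compute and compare them.
Buchberger on the first generating set:
f_1 = 7x - 7y + z - 1, LT = x.
f_2 = -3xy + 8x + 4y - 2z + 17, LT = xy.

S(f_1,f_2): lcm = xy. S = 8/3x - y^2 + 1/7yz + 25/21y - 2/3z + 17/3.
  leading term x: subtract (8/21)·f_1 from 8/3x - y^2 + 1/7yz + 25/21y - 2/3z + 17/3 → -y^2 + 1/7yz + 27/7y - 22/21z + 127/21
  leading term y^2: no divisor's leading term divides it; move -y^2 to the remainder.
  leading term yz: no divisor's leading term divides it; move 1/7yz to the remainder.
  leading term y: no divisor's leading term divides it; move 27/7y to the remainder.
  leading term z: no divisor's leading term divides it; move -22/21z to the remainder.
  leading term 1: no divisor's leading term divides it; move 127/21 to the remainder.
  remainder -y^2 + 1/7yz + 27/7y - 22/21z + 127/21 ≠ 0; add g_3 = -y^2 + 1/7yz + 27/7y - 22/21z + 127/21 to the basis.

S(f_1,g_3): leading monomials are coprime, so the S-polynomial reduces to 0 (Buchberger's first criterion).
S(f_2,g_3): lcm = xy^2. S = 1/7xyz + 25/21xy - 22/21xz + 127/21x - 4/3y^2 + 2/3yz - 17/3y.
  leading term xyz: subtract (1/49yz)·f_1 from 1/7xyz + 25/21xy - 22/21xz + 127/21x - 4/3y^2 + 2/3yz - 17/3y → 25/21xy - 22/21xz + 127/21x + 1/7y^2z - 4/3y^2 - 1/49yz^2 + 101/147yz - 17/3y
  leading term xy: subtract (25/147y)·f_1 from 25/21xy - 22/21xz + 127/21x + 1/7y^2z - 4/3y^2 - 1/49yz^2 + 101/147yz - 17/3y → -22/21xz + 127/21x + 1/7y^2z - 1/7y^2 - 1/49yz^2 + 76/147yz - 808/147y
  leading term xz: subtract (-22/147z)·f_1 from -22/21xz + 127/21x + 1/7y^2z - 1/7y^2 - 1/49yz^2 + 76/147yz - 808/147y → 127/21x + 1/7y^2z - 1/7y^2 - 1/49yz^2 - 26/49yz - 808/147y + 22/147z^2 - 22/147z
  leading term x: subtract (127/147)·f_1 from 127/21x + 1/7y^2z - 1/7y^2 - 1/49yz^2 - 26/49yz - 808/147y + 22/147z^2 - 22/147z → 1/7y^2z - 1/7y^2 - 1/49yz^2 - 26/49yz + 27/49y + 22/147z^2 - 149/147z + 127/147
  leading term y^2z: subtract (-1/7z)·g_3 from 1/7y^2z - 1/7y^2 - 1/49yz^2 - 26/49yz + 27/49y + 22/147z^2 - 149/147z + 127/147 → -1/7y^2 + 1/49yz + 27/49y - 22/147z + 127/147
  leading term y^2: subtract (1/7)·g_3 from -1/7y^2 + 1/49yz + 27/49y - 22/147z + 127/147 → 0
  remainder 0.

Every S-polynomial of the final basis reduces to 0, so we have a Gröbner basis.
Inter-reduce: drop elements whose leading term is divisible by another's, tail-reduce, and make monic.
Reduced Gröbner basis: {x - y + 1/7z - 1/7, y^2 - 1/7yz - 27/7y + 22/21z - 127/21}.

Buchberger on the second generating set:
h_1 = -21x + 21y - 3z + 3, LT = x.
h_2 = -6xy + 16x + 8y - 4z + 34, LT = xy.

S(h_1,h_2): lcm = xy. S = 8/3x - y^2 + 1/7yz + 25/21y - 2/3z + 17/3.
  leading term x: subtract (-8/63)·h_1 from 8/3x - y^2 + 1/7yz + 25/21y - 2/3z + 17/3 → -y^2 + 1/7yz + 27/7y - 22/21z + 127/21
  leading term y^2: no divisor's leading term divides it; move -y^2 to the remainder.
  leading term yz: no divisor's leading term divides it; move 1/7yz to the remainder.
  leading term y: no divisor's leading term divides it; move 27/7y to the remainder.
  leading term z: no divisor's leading term divides it; move -22/21z to the remainder.
  leading term 1: no divisor's leading term divides it; move 127/21 to the remainder.
  remainder -y^2 + 1/7yz + 27/7y - 22/21z + 127/21 ≠ 0; add k_3 = -y^2 + 1/7yz + 27/7y - 22/21z + 127/21 to the basis.

S(h_1,k_3): leading monomials are coprime, so the S-polynomial reduces to 0 (Buchberger's first criterion).
S(h_2,k_3): lcm = xy^2. S = 1/7xyz + 25/21xy - 22/21xz + 127/21x - 4/3y^2 + 2/3yz - 17/3y.
  leading term xyz: subtract (-1/147yz)·h_1 from 1/7xyz + 25/21xy - 22/21xz + 127/21x - 4/3y^2 + 2/3yz - 17/3y → 25/21xy - 22/21xz + 127/21x + 1/7y^2z - 4/3y^2 - 1/49yz^2 + 101/147yz - 17/3y
  leading term xy: subtract (-25/441y)·h_1 from 25/21xy - 22/21xz + 127/21x + 1/7y^2z - 4/3y^2 - 1/49yz^2 + 101/147yz - 17/3y → -22/21xz + 127/21x + 1/7y^2z - 1/7y^2 - 1/49yz^2 + 76/147yz - 808/147y
  leading term xz: subtract (22/441z)·h_1 from -22/21xz + 127/21x + 1/7y^2z - 1/7y^2 - 1/49yz^2 + 76/147yz - 808/147y → 127/21x + 1/7y^2z - 1/7y^2 - 1/49yz^2 - 26/49yz - 808/147y + 22/147z^2 - 22/147z
  leading term x: subtract (-127/441)·h_1 from 127/21x + 1/7y^2z - 1/7y^2 - 1/49yz^2 - 26/49yz - 808/147y + 22/147z^2 - 22/147z → 1/7y^2z - 1/7y^2 - 1/49yz^2 - 26/49yz + 27/49y + 22/147z^2 - 149/147z + 127/147
  leading term y^2z: subtract (-1/7z)·k_3 from 1/7y^2z - 1/7y^2 - 1/49yz^2 - 26/49yz + 27/49y + 22/147z^2 - 149/147z + 127/147 → -1/7y^2 + 1/49yz + 27/49y - 22/147z + 127/147
  leading term y^2: subtract (1/7)·k_3 from -1/7y^2 + 1/49yz + 27/49y - 22/147z + 127/147 → 0
  remainder 0.

Every S-polynomial of the final basis reduces to 0, so we have a Gröbner basis.
Inter-reduce: drop elements whose leading term is divisible by another's, tail-reduce, and make monic.
Reduced Gröbner basis: {x - y + 1/7z - 1/7, y^2 - 1/7yz - 27/7y + 22/21z - 127/21}.

Same reduced basis, so the two generating sets span the same ideal.
The same test decides containment: I ⊆ J iff every generator of I reduces to 0 modulo a Gröbner basis of J.

Yes, the ideals are equal.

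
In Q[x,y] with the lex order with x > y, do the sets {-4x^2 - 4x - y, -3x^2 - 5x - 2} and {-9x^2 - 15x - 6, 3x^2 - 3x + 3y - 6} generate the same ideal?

Yes, the ideals are equal.

Since reduced Gröbner bases are canonical representatives of ideals under a given ordering, it suffices to compute and compare them.
Buchberger on the first generating set:
f_1 = -4x^2 - 4x - y, LT = x^2.
f_2 = -3x^2 - 5x - 2, LT = x^2.

S(f_1,f_2): lcm = x^2. S = -2/3x + 1/4y - 2/3.
  leading term x: no divisor's leading term divides it; move -2/3x to the remainder.
  leading term y: no divisor's leading term divides it; move 1/4y to the remainder.
  leading term 1: no divisor's leading term divides it; move -2/3 to the remainder.
  remainder -2/3x + 1/4y - 2/3 ≠ 0; add g_3 = -2/3x + 1/4y - 2/3 to the basis.

S(f_1,g_3): lcm = x^2. S = 3/8xy + 1/4y.
  leading term xy: subtract (-9/16y)·g_3 from 3/8xy + 1/4y → 9/64y^2 - 1/8y
  leading term y^2: no divisor's leading term divides it; move 9/64y^2 to the remainder.
  leading term y: no divisor's leading term divides it; move -1/8y to the remainder.
  remainder 9/64y^2 - 1/8y ≠ 0; add g_4 = 9/64y^2 - 1/8y to the basis.

The other S-polynomials (S(f_2,g_3), S(f_1,g_4), S(f_2,g_4), S(g_3,g_4)) all reduce to 0 modulo the current basis, so we have a Gröbner basis.
Inter-reduce: drop elements whose leading term is divisible by another's, tail-reduce, and make monic.
Reduced Gröbner basis: {x - 3/8y + 1, y^2 - 8/9y}.

Buchberger on the second generating set:
h_1 = -9x^2 - 15x - 6, LT = x^2.
h_2 = 3x^2 - 3x + 3y - 6, LT = x^2.

S(h_1,h_2): lcm = x^2. S = 8/3x - y + 8/3.
  leading term x: no divisor's leading term divides it; move 8/3x to the remainder.
  leading term y: no divisor's leading term divides it; move -y to the remainder.
  leading term 1: no divisor's leading term divides it; move 8/3 to the remainder.
  remainder 8/3x - y + 8/3 ≠ 0; add k_3 = 8/3x - y + 8/3 to the basis.

S(h_1,k_3): lcm = x^2. S = 3/8xy + 2/3x + 2/3.
  leading term xy: subtract (9/64y)·k_3 from 3/8xy + 2/3x + 2/3 → 2/3x + 9/64y^2 - 3/8y + 2/3
  leading term x: subtract (1/4)·k_3 from 2/3x + 9/64y^2 - 3/8y + 2/3 → 9/64y^2 - 1/8y
  leading term y^2: no divisor's leading term divides it; move 9/64y^2 to the remainder.
  leading term y: no divisor's leading term divides it; move -1/8y to the remainder.
  remainder 9/64y^2 - 1/8y ≠ 0; add k_4 = 9/64y^2 - 1/8y to the basis.

The other S-polynomials (S(h_2,k_3), S(h_1,k_4), S(h_2,k_4), S(k_3,k_4)) all reduce to 0 modulo the current basis, so we have a Gröbner basis.
Inter-reduce: drop elements whose leading term is divisible by another's, tail-reduce, and make monic.
Reduced Gröbner basis: {x - 3/8y + 1, y^2 - 8/9y}.

The two bases agree; hence the ideals are identical.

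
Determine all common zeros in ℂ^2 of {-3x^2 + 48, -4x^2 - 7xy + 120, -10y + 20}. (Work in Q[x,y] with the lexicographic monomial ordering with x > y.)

Compute a lex Gröbner basis by Buchberger's algorithm.
f_1 = -3x^2 + 48, LT = x^2.
f_2 = -4x^2 - 7xy + 120, LT = x^2.
f_3 = -10y + 20, LT = y.

S(f_1,f_2): lcm = x^2. S = -7/4xy + 14.
  leading term xy: subtract (7/40x)·f_3 from -7/4xy + 14 → -7/2x + 14
  leading term x: no divisor's leading term divides it; move -7/2x to the remainder.
  leading term 1: no divisor's leading term divides it; move 14 to the remainder.
  remainder -7/2x + 14 ≠ 0; add h_4 = -7/2x + 14 to the basis.

The other S-polynomials (S(f_1,f_3), S(f_2,f_3), S(f_1,h_4), S(f_2,h_4), S(f_3,h_4)) all reduce to 0 modulo the current basis, so we have a Gröbner basis.
Inter-reduce: drop elements whose leading term is divisible by another's, tail-reduce, and make monic.
Reduced Gröbner basis: {x - 4, y - 2}.

A lex Gröbner basis eliminates variables successively. Here y - 2 depends only on y, with roots {2}; lifting each root through the earlier basis elements recovers the full solutions.
  y = 2: the earlier basis element becomes x - 4 = 0, giving x = 4 — point (4, 2).

{(4, 2)}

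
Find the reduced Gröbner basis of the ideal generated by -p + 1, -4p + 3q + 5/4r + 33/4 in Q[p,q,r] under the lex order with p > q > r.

The reduced Gröbner basis is the canonical form of the ideal for this ordering.

f_1 = -p + 1, LT = p.
f_2 = -4p + 3q + 5/4r + 33/4, LT = p.

S(f_1,f_2): lcm = p. S = 3/4q + 5/16r + 17/16.
  reduce S modulo (f_1, f_2):
  remainder 3/4q + 5/16r + 17/16 ≠ 0; add g_3 = 3/4q + 5/16r + 17/16 to the basis.

The other S-polynomials (S(f_1,g_3), S(f_2,g_3)) all reduce to 0 modulo the current basis, so we have a Gröbner basis.
Inter-reduce: drop elements whose leading term is divisible by another's, tail-reduce, and make monic.

G = {p - 1, q + 5/12r + 17/12}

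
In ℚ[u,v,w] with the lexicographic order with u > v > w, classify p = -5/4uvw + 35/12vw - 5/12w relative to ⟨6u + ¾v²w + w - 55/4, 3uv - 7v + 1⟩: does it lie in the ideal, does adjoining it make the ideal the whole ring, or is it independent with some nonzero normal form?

First compute the reduced Gröbner basis of I by Buchberger's algorithm.
f_1 = 6u + ¾v²w + w - 55/4, LT = u.
f_2 = 3uv - 7v + 1, LT = uv.

S(f_1,f_2): lcm = uv. S = ⅛v³w + ⅙vw + 1/24v - ⅓.
  leading term v³w: no divisor's leading term divides it; move ⅛v³w to the remainder.
  leading term vw: no divisor's leading term divides it; move ⅙vw to the remainder.
  leading term v: no divisor's leading term divides it; move 1/24v to the remainder.
  leading term 1: no divisor's leading term divides it; move -⅓ to the remainder.
  remainder ⅛v³w + ⅙vw + 1/24v - ⅓ ≠ 0; add h_3 = ⅛v³w + ⅙vw + 1/24v - ⅓ to the basis.

The other S-polynomials (S(f_1,h_3), S(f_2,h_3)) all reduce to 0 modulo the current basis, so we have a Gröbner basis.
Inter-reduce: drop elements whose leading term is divisible by another's, tail-reduce, and make monic.
Reduced Gröbner basis: {u + ⅛v²w + ⅙w - 55/24, v³w + 4/3vw + ⅓v - 8/3}.
Label its elements g_1 = u + ⅛v²w + ⅙w - 55/24, g_2 = v³w + 4/3vw + ⅓v - 8/3.

Reduce p = -5/4uvw + 35/12vw - 5/12w modulo G:
  leading term uvw: subtract (-5/4vw)·g_1 from -5/4uvw + 35/12vw - 5/12w → 5/32v³w² + 5/24vw² + 5/96vw - 5/12w
  leading term v³w²: subtract (5/32w)·g_2 from 5/32v³w² + 5/24vw² + 5/96vw - 5/12w → 0
  normal form = 0.
Since the normal form is 0, p ∈ I.

-5/4uvw + 35/12vw - 5/12w lies in I (it reduces to 0).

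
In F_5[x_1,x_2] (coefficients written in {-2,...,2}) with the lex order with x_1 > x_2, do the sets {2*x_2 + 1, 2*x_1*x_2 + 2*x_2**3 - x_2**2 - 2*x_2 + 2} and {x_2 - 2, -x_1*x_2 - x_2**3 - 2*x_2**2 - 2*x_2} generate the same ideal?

Yes, the ideals are equal.

Since reduced Gröbner bases are canonical representatives of ideals under a given ordering, it suffices to compute and compare them.
Buchberger on the first generating set:
f_1 = 2*x_2 + 1, LT = x_2.
f_2 = 2*x_1*x_2 + 2*x_2**3 - x_2**2 - 2*x_2 + 2, LT = x_1*x_2.

S(f_1,f_2): lcm = x_1*x_2. S = -2*x_1 - x_2**3 - 2*x_2**2 + x_2 - 1.
  reduce S modulo (f_1, f_2):
  remainder -2*x_1 ≠ 0; add g_3 = -2*x_1 to the basis.

The other S-polynomials (S(f_1,g_3), S(f_2,g_3)) all reduce to 0 modulo the current basis, so we have a Gröbner basis.
Inter-reduce: drop elements whose leading term is divisible by another's, tail-reduce, and make monic.
Reduced Gröbner basis: {x_1, x_2 - 2}.

Buchberger on the second generating set:
h_1 = x_2 - 2, LT = x_2.
h_2 = -x_1*x_2 - x_2**3 - 2*x_2**2 - 2*x_2, LT = x_1*x_2.

S(h_1,h_2): lcm = x_1*x_2. S = -2*x_1 - x_2**3 - 2*x_2**2 - 2*x_2.
  reduce S modulo (h_1, h_2):
  remainder -2*x_1 ≠ 0; add k_3 = -2*x_1 to the basis.

The other S-polynomials (S(h_1,k_3), S(h_2,k_3)) all reduce to 0 modulo the current basis, so we have a Gröbner basis.
Inter-reduce: drop elements whose leading term is divisible by another's, tail-reduce, and make monic.
Reduced Gröbner basis: {x_1, x_2 - 2}.

These coincide, so the ideals are equal.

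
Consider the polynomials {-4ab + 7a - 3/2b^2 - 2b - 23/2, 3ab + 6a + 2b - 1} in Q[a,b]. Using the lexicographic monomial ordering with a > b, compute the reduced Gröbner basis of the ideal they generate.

f_1 = -4ab + 7a - 3/2b^2 - 2b - 23/2, LT = ab.
f_2 = 3ab + 6a + 2b - 1, LT = ab.

S(f_1,f_2): lcm = ab. S = -15/4a + 3/8b^2 - 1/6b + 77/24.
  leading term a: no divisor's leading term divides it; move -15/4a to the remainder.
  leading term b^2: no divisor's leading term divides it; move 3/8b^2 to the remainder.
  leading term b: no divisor's leading term divides it; move -1/6b to the remainder.
  leading term 1: no divisor's leading term divides it; move 77/24 to the remainder.
  remainder -15/4a + 3/8b^2 - 1/6b + 77/24 ≠ 0; add g_3 = -15/4a + 3/8b^2 - 1/6b + 77/24 to the basis.

S(f_1,g_3): lcm = ab. S = -7/4a + 1/10b^3 + 119/360b^2 + 61/45b + 23/8.
  leading term a: subtract (7/15)·g_3 from -7/4a + 1/10b^3 + 119/360b^2 + 61/45b + 23/8 → 1/10b^3 + 7/45b^2 + 43/30b + 62/45
  leading term b^3: no divisor's leading term divides it; move 1/10b^3 to the remainder.
  leading term b^2: no divisor's leading term divides it; move 7/45b^2 to the remainder.
  leading term b: no divisor's leading term divides it; move 43/30b to the remainder.
  leading term 1: no divisor's leading term divides it; move 62/45 to the remainder.
  remainder 1/10b^3 + 7/45b^2 + 43/30b + 62/45 ≠ 0; add g_4 = 1/10b^3 + 7/45b^2 + 43/30b + 62/45 to the basis.

S(f_2,g_3): lcm = ab. S = 2a + 1/10b^3 - 2/45b^2 + 137/90b - 1/3.
  leading term a: subtract (-8/15)·g_3 from 2a + 1/10b^3 - 2/45b^2 + 137/90b - 1/3 → 1/10b^3 + 7/45b^2 + 43/30b + 62/45
  leading term b^3: subtract (1)·g_4 from 1/10b^3 + 7/45b^2 + 43/30b + 62/45 → 0
  remainder 0.

S(f_1,g_4): lcm = ab^3. S = -119/36ab^2 - 43/3ab - 124/9a + 3/8b^4 + 1/2b^3 + 23/8b^2.
  leading term ab^2: subtract (119/144b)·f_1 from -119/36ab^2 - 43/3ab - 124/9a + 3/8b^4 + 1/2b^3 + 23/8b^2 → -2897/144ab - 124/9a + 3/8b^4 + 167/96b^3 + 163/36b^2 + 2737/288b
  leading term ab: subtract (2897/576)·f_1 from -2897/144ab - 124/9a + 3/8b^4 + 167/96b^3 + 163/36b^2 + 2737/288b → -3135/64a + 3/8b^4 + 167/96b^3 + 13907/1152b^2 + 313/16b + 66631/1152
  leading term a: subtract (209/16)·g_3 from -3135/64a + 3/8b^4 + 167/96b^3 + 13907/1152b^2 + 313/16b + 66631/1152 → 3/8b^4 + 167/96b^3 + 1033/144b^2 + 2087/96b + 1147/72
  leading term b^4: subtract (15/4b)·g_4 from 3/8b^4 + 167/96b^3 + 1033/144b^2 + 2087/96b + 1147/72 → 37/32b^3 + 259/144b^2 + 1591/96b + 1147/72
  leading term b^3: subtract (185/16)·g_4 from 37/32b^3 + 259/144b^2 + 1591/96b + 1147/72 → 0
  remainder 0.

S(f_2,g_4): lcm = ab^3. S = 4/9ab^2 - 43/3ab - 124/9a + 2/3b^3 - 1/3b^2.
  leading term ab^2: subtract (-1/9b)·f_1 from 4/9ab^2 - 43/3ab - 124/9a + 2/3b^3 - 1/3b^2 → -122/9ab - 124/9a + 1/2b^3 - 5/9b^2 - 23/18b
  leading term ab: subtract (61/18)·f_1 from -122/9ab - 124/9a + 1/2b^3 - 5/9b^2 - 23/18b → -75/2a + 1/2b^3 + 163/36b^2 + 11/2b + 1403/36
  leading term a: subtract (10)·g_3 from -75/2a + 1/2b^3 + 163/36b^2 + 11/2b + 1403/36 → 1/2b^3 + 7/9b^2 + 43/6b + 62/9
  leading term b^3: subtract (5)·g_4 from 1/2b^3 + 7/9b^2 + 43/6b + 62/9 → 0
  remainder 0.

S(g_3,g_4): leading monomials are coprime, so the S-polynomial reduces to 0 (Buchberger's first criterion).
Every S-polynomial of the final basis reduces to 0, so we have a Gröbner basis.
Inter-reduce: drop elements whose leading term is divisible by another's, tail-reduce, and make monic.

G = {a - 1/10b^2 + 2/45b - 77/90, b^3 + 14/9b^2 + 43/3b + 124/9}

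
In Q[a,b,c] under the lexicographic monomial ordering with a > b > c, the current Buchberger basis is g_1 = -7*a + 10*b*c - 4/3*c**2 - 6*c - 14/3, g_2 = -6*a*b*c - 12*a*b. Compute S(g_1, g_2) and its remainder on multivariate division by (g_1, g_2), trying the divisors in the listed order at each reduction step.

lcm(LM(g_1), LM(g_2)) = a*b*c.
S = (lcm/LT(g_1))·g_1 − (lcm/LT(g_2))·g_2 = -2*a*b - 10/7*b**2*c**2 + 4/21*b*c**3 + 6/7*b*c**2 + 2/3*b*c.
Reduce S modulo (g_1, g_2) in that order:
  leading term a*b: subtract (2/7*b)·g_1 from -2*a*b - 10/7*b**2*c**2 + 4/21*b*c**3 + 6/7*b*c**2 + 2/3*b*c → -10/7*b**2*c**2 - 20/7*b**2*c + 4/21*b*c**3 + 26/21*b*c**2 + 50/21*b*c + 4/3*b
  leading term b**2*c**2: no divisor's leading term divides it; move -10/7*b**2*c**2 to the remainder.
  leading term b**2*c: no divisor's leading term divides it; move -20/7*b**2*c to the remainder.
  leading term b*c**3: no divisor's leading term divides it; move 4/21*b*c**3 to the remainder.
  leading term b*c**2: no divisor's leading term divides it; move 26/21*b*c**2 to the remainder.
  leading term b*c: no divisor's leading term divides it; move 50/21*b*c to the remainder.
  leading term b: no divisor's leading term divides it; move 4/3*b to the remainder.
The remainder -10/7*b**2*c**2 - 20/7*b**2*c + 4/21*b*c**3 + 26/21*b*c**2 + 50/21*b*c + 4/3*b is nonzero, so it would be added as the next basis element.

S(g_1, g_2) = -2*a*b - 10/7*b**2*c**2 + 4/21*b*c**3 + 6/7*b*c**2 + 2/3*b*c; remainder on division = -10/7*b**2*c**2 - 20/7*b**2*c + 4/21*b*c**3 + 26/21*b*c**2 + 50/21*b*c + 4/3*b.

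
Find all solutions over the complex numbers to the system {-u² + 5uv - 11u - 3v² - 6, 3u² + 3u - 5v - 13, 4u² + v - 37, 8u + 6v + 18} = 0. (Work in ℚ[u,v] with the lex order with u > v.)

{(-3, 1)}

Compute a lex Gröbner basis by Buchberger's algorithm.
f_1 = -u² + 5uv - 11u - 3v² - 6, LT = u².
f_2 = 3u² + 3u - 5v - 13, LT = u².
f_3 = 4u² + v - 37, LT = u².
f_4 = 8u + 6v + 18, LT = u.

S(f_1,f_2): lcm = u². S = -5uv + 10u + 3v² + 5/3v + 31/3.
  reduce S modulo (f_1, f_2, f_3, f_4):
  remainder 27/4v² + 65/12v - 73/6 ≠ 0; add h_5 = 27/4v² + 65/12v - 73/6 to the basis.

S(f_1,f_3): lcm = u². S = -5uv + 11u + 3v² - ¼v + 61/4.
  reduce S modulo (f_1, f_2, f_3, f_4, h_5):
  remainder -8/3v + 8/3 ≠ 0; add h_6 = -8/3v + 8/3 to the basis.

The other S-polynomials (S(f_1,f_4), S(f_2,f_3), S(f_2,f_4), S(f_3,f_4), S(f_1,h_5), S(f_2,h_5), S(f_3,h_5), S(f_4,h_5), S(f_1,h_6), S(f_2,h_6), S(f_3,h_6), S(f_4,h_6), S(h_5,h_6)) all reduce to 0 modulo the current basis, so we have a Gröbner basis.
Inter-reduce: drop elements whose leading term is divisible by another's, tail-reduce, and make monic.
Reduced Gröbner basis: {u + 3, v - 1}.

Since the basis is lex-ordered, v - 1 is univariate in v. Its roots are {1}. Back-substituting each root into the other basis elements fixes the other coordinates.
  v = 1: the earlier basis element becomes u + 3 = 0, giving u = -3 — point (-3, 1).
A lex Gröbner basis triangularizes the system, enabling back-substitution.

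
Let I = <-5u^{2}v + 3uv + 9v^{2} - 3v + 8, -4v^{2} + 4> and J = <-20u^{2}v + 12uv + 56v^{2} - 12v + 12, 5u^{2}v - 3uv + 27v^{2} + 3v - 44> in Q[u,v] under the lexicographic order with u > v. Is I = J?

Yes, the ideals are equal.

For a fixed monomial order, each ideal has a unique reduced Gröbner basis; comparing bases decides equality.
Buchberger on the first generating set:
f_1 = -5u^{2}v + 3uv + 9v^{2} - 3v + 8, LT = u^{2}v.
f_2 = -4v^{2} + 4, LT = v^{2}.

S(f_1,f_2): lcm = u^{2}v^{2}. S = u^{2} - \tfrac{3}{5}uv^{2} - \tfrac{9}{5}v^{3} + \tfrac{3}{5}v^{2} - \tfrac{8}{5}v.
  reduce S modulo (f_1, f_2):
  remainder u^{2} - \tfrac{3}{5}u - \tfrac{17}{5}v + \tfrac{3}{5} ≠ 0; add g_3 = u^{2} - \tfrac{3}{5}u - \tfrac{17}{5}v + \tfrac{3}{5} to the basis.

The other S-polynomials (S(f_1,g_3), S(f_2,g_3)) all reduce to 0 modulo the current basis, so we have a Gröbner basis.
Inter-reduce: drop elements whose leading term is divisible by another's, tail-reduce, and make monic.
Reduced Gröbner basis: {u^{2} - \tfrac{3}{5}u - \tfrac{17}{5}v + \tfrac{3}{5}, v^{2} - 1}.

Buchberger on the second generating set:
h_1 = -20u^{2}v + 12uv + 56v^{2} - 12v + 12, LT = u^{2}v.
h_2 = 5u^{2}v - 3uv + 27v^{2} + 3v - 44, LT = u^{2}v.

S(h_1,h_2): lcm = u^{2}v. S = -\tfrac{41}{5}v^{2} + \tfrac{41}{5}.
  reduce S modulo (h_1, h_2):
  remainder -\tfrac{41}{5}v^{2} + \tfrac{41}{5} ≠ 0; add k_3 = -\tfrac{41}{5}v^{2} + \tfrac{41}{5} to the basis.

S(h_1,k_3): lcm = u^{2}v^{2}. S = u^{2} - \tfrac{3}{5}uv^{2} - \tfrac{14}{5}v^{3} + \tfrac{3}{5}v^{2} - \tfrac{3}{5}v.
  reduce S modulo (h_1, h_2, k_3):
  remainder u^{2} - \tfrac{3}{5}u - \tfrac{17}{5}v + \tfrac{3}{5} ≠ 0; add k_4 = u^{2} - \tfrac{3}{5}u - \tfrac{17}{5}v + \tfrac{3}{5} to the basis.

The other S-polynomials (S(h_2,k_3), S(h_1,k_4), S(h_2,k_4), S(k_3,k_4)) all reduce to 0 modulo the current basis, so we have a Gröbner basis.
Inter-reduce: drop elements whose leading term is divisible by another's, tail-reduce, and make monic.
Reduced Gröbner basis: {u^{2} - \tfrac{3}{5}u - \tfrac{17}{5}v + \tfrac{3}{5}, v^{2} - 1}.

The two bases agree; hence the ideals are identical.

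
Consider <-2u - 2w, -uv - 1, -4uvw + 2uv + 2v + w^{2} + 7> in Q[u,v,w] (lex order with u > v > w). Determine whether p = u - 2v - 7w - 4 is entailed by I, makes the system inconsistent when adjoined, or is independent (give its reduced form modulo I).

Adjoining u - 2v - 7w - 4 makes the ideal the whole ring: the system is inconsistent.

First compute the reduced Gröbner basis of I by Buchberger's algorithm.
f_1 = -2u - 2w, LT = u.
f_2 = -uv - 1, LT = uv.
f_3 = -4uvw + 2uv + 2v + w^{2} + 7, LT = uvw.

S(f_1,f_2): lcm = uv. S = vw - 1.
  leading term vw: no divisor's leading term divides it; move vw to the remainder.
  leading term 1: no divisor's leading term divides it; move -1 to the remainder.
  remainder vw - 1 ≠ 0; add h_4 = vw - 1 to the basis.

S(f_1,f_3): lcm = uvw. S = \tfrac{1}{2}uv + vw^{2} + \tfrac{1}{2}v + \tfrac{1}{4}w^{2} + \tfrac{7}{4}.
  leading term uv: subtract (-\tfrac{1}{4}v)·f_1 from \tfrac{1}{2}uv + vw^{2} + \tfrac{1}{2}v + \tfrac{1}{4}w^{2} + \tfrac{7}{4} → vw^{2} - \tfrac{1}{2}vw + \tfrac{1}{2}v + \tfrac{1}{4}w^{2} + \tfrac{7}{4}
  leading term vw^{2}: subtract (w)·h_4 from vw^{2} - \tfrac{1}{2}vw + \tfrac{1}{2}v + \tfrac{1}{4}w^{2} + \tfrac{7}{4} → -\tfrac{1}{2}vw + \tfrac{1}{2}v + \tfrac{1}{4}w^{2} + w + \tfrac{7}{4}
  leading term vw: subtract (-\tfrac{1}{2})·h_4 from -\tfrac{1}{2}vw + \tfrac{1}{2}v + \tfrac{1}{4}w^{2} + w + \tfrac{7}{4} → \tfrac{1}{2}v + \tfrac{1}{4}w^{2} + w + \tfrac{5}{4}
  leading term v: no divisor's leading term divides it; move \tfrac{1}{2}v to the remainder.
  leading term w^{2}: no divisor's leading term divides it; move \tfrac{1}{4}w^{2} to the remainder.
  leading term w: no divisor's leading term divides it; move w to the remainder.
  leading term 1: no divisor's leading term divides it; move \tfrac{5}{4} to the remainder.
  remainder \tfrac{1}{2}v + \tfrac{1}{4}w^{2} + w + \tfrac{5}{4} ≠ 0; add h_5 = \tfrac{1}{2}v + \tfrac{1}{4}w^{2} + w + \tfrac{5}{4} to the basis.

S(f_2,h_5): lcm = uv. S = -\tfrac{1}{2}uw^{2} - 2uw - \tfrac{5}{2}u + 1.
  leading term uw^{2}: subtract (\tfrac{1}{4}w^{2})·f_1 from -\tfrac{1}{2}uw^{2} - 2uw - \tfrac{5}{2}u + 1 → -2uw - \tfrac{5}{2}u + \tfrac{1}{2}w^{3} + 1
  leading term uw: subtract (w)·f_1 from -2uw - \tfrac{5}{2}u + \tfrac{1}{2}w^{3} + 1 → -\tfrac{5}{2}u + \tfrac{1}{2}w^{3} + 2w^{2} + 1
  leading term u: subtract (\tfrac{5}{4})·f_1 from -\tfrac{5}{2}u + \tfrac{1}{2}w^{3} + 2w^{2} + 1 → \tfrac{1}{2}w^{3} + 2w^{2} + \tfrac{5}{2}w + 1
  leading term w^{3}: no divisor's leading term divides it; move \tfrac{1}{2}w^{3} to the remainder.
  leading term w^{2}: no divisor's leading term divides it; move 2w^{2} to the remainder.
  leading term w: no divisor's leading term divides it; move \tfrac{5}{2}w to the remainder.
  leading term 1: no divisor's leading term divides it; move 1 to the remainder.
  remainder \tfrac{1}{2}w^{3} + 2w^{2} + \tfrac{5}{2}w + 1 ≠ 0; add h_6 = \tfrac{1}{2}w^{3} + 2w^{2} + \tfrac{5}{2}w + 1 to the basis.

The other S-polynomials (S(f_2,f_3), S(f_1,h_4), S(f_2,h_4), S(f_3,h_4), S(f_1,h_5), S(f_3,h_5), S(h_4,h_5), S(f_1,h_6), S(f_2,h_6), S(f_3,h_6), S(h_4,h_6), S(h_5,h_6)) all reduce to 0 modulo the current basis, so we have a Gröbner basis.
Inter-reduce: drop elements whose leading term is divisible by another's, tail-reduce, and make monic.
Reduced Gröbner basis: {u + w, v + \tfrac{1}{2}w^{2} + 2w + \tfrac{5}{2}, w^{3} + 4w^{2} + 5w + 2}.
Label its elements g_1 = u + w, g_2 = v + \tfrac{1}{2}w^{2} + 2w + \tfrac{5}{2}, g_3 = w^{3} + 4w^{2} + 5w + 2.

Reduce p = u - 2v - 7w - 4 modulo G:
  leading term u: subtract (1)·g_1 from u - 2v - 7w - 4 → -2v - 8w - 4
  leading term v: subtract (-2)·g_2 from -2v - 8w - 4 → w^{2} - 4w + 1
  leading term w^{2}: no divisor's leading term divides it; move w^{2} to the remainder.
  leading term w: no divisor's leading term divides it; move -4w to the remainder.
  leading term 1: no divisor's leading term divides it; move 1 to the remainder.
  normal form = w^{2} - 4w + 1.
The normal form is nonzero, so p ∉ I. Since p minus its normal form lies in I, I + (p) = I + (r) where r = w^{2} - 4w + 1; decide whether this ideal is the whole ring.
Run Buchberger on G together with r (pairs among the g_i already reduce to 0 since G is a Gröbner basis):
g_1 = u + w, LT = u.
g_2 = v + \tfrac{1}{2}w^{2} + 2w + \tfrac{5}{2}, LT = v.
g_3 = w^{3} + 4w^{2} + 5w + 2, LT = w^{3}.
r = w^{2} - 4w + 1, LT = w^{2}.

S(g_3,r): lcm = w^{3}. S = 8w^{2} + 4w + 2.
  leading term w^{2}: subtract (8)·r from 8w^{2} + 4w + 2 → 36w - 6
  leading term w: no divisor's leading term divides it; move 36w to the remainder.
  leading term 1: no divisor's leading term divides it; move -6 to the remainder.
  remainder 36w - 6 ≠ 0; add m_5 = 36w - 6 to the basis.

S(g_3,m_5): lcm = w^{3}. S = \tfrac{25}{6}w^{2} + 5w + 2.
  leading term w^{2}: subtract (\tfrac{25}{6})·r from \tfrac{25}{6}w^{2} + 5w + 2 → \tfrac{65}{3}w - \tfrac{13}{6}
  leading term w: subtract (\tfrac{65}{108})·m_5 from \tfrac{65}{3}w - \tfrac{13}{6} → \tfrac{13}{9}
  leading term 1: no divisor's leading term divides it; move \tfrac{13}{9} to the remainder.
  remainder \tfrac{13}{9} ≠ 0; add m_6 = \tfrac{13}{9} to the basis.

The other S-polynomials (S(g_1,g_2), S(g_1,g_3), S(g_1,r), S(g_2,g_3), S(g_2,r), S(g_1,m_5), S(g_2,m_5), S(r,m_5), S(g_1,m_6), S(g_2,m_6), S(g_3,m_6), S(r,m_6), S(m_5,m_6)) all reduce to 0 modulo the current basis, so we have a Gröbner basis.
Inter-reduce: drop elements whose leading term is divisible by another's, tail-reduce, and make monic.
Reduced Gröbner basis: {1}.
The reduced Gröbner basis of I + (p) is {1}: the ideal is the whole ring, so the enlarged system has no common solution — adjoining p is inconsistent.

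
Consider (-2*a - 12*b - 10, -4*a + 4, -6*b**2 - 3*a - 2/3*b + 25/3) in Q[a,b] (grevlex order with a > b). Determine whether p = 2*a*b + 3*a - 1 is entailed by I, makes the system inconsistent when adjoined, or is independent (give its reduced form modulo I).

First compute the reduced Gröbner basis of I by Buchberger's algorithm.
f_1 = -2*a - 12*b - 10, LT = a.
f_2 = -4*a + 4, LT = a.
f_3 = -6*b**2 - 3*a - 2/3*b + 25/3, LT = b**2.

S(f_1,f_2): lcm = a. S = 6*b + 6.
  leading term b: no divisor's leading term divides it; move 6*b to the remainder.
  leading term 1: no divisor's leading term divides it; move 6 to the remainder.
  remainder 6*b + 6 ≠ 0; add h_4 = 6*b + 6 to the basis.

S(f_1,f_3): leading monomials are coprime, so the S-polynomial reduces to 0 (Buchberger's first criterion).
S(f_2,f_3): leading monomials are coprime, so the S-polynomial reduces to 0 (Buchberger's first criterion).
S(f_1,h_4): leading monomials are coprime, so the S-polynomial reduces to 0 (Buchberger's first criterion).
S(f_2,h_4): leading monomials are coprime, so the S-polynomial reduces to 0 (Buchberger's first criterion).
S(f_3,h_4): lcm = b**2. S = 1/2*a - 8/9*b - 25/18.
  leading term a: subtract (-1/4)·f_1 from 1/2*a - 8/9*b - 25/18 → -35/9*b - 35/9
  leading term b: subtract (-35/54)·h_4 from -35/9*b - 35/9 → 0
  remainder 0.

Every S-polynomial of the final basis reduces to 0, so we have a Gröbner basis.
Inter-reduce: drop elements whose leading term is divisible by another's, tail-reduce, and make monic.
Reduced Gröbner basis: {a - 1, b + 1}.
Label its elements g_1 = a - 1, g_2 = b + 1.

Reduce p = 2*a*b + 3*a - 1 modulo G:
  leading term a*b: subtract (2*b)·g_1 from 2*a*b + 3*a - 1 → 3*a + 2*b - 1
  leading term a: subtract (3)·g_1 from 3*a + 2*b - 1 → 2*b + 2
  leading term b: subtract (2)·g_2 from 2*b + 2 → 0
  normal form = 0.
Since the normal form is 0, p ∈ I.

Ideal membership is decidable via reduction modulo a Gröbner basis.

2*a*b + 3*a - 1 lies in I (it reduces to 0).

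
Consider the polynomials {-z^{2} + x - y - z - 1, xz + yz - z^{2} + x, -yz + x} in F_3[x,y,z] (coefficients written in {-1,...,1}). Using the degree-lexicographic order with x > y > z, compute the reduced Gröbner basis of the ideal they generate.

G = {x^{2} + z, xz + x - z, z^{2} - x - z, y - z + 1}

The reduced Gröbner basis is the canonical form of the ideal for this ordering.

f_1 = -z^{2} + x - y - z - 1, LT = z^{2}.
f_2 = xz + yz - z^{2} + x, LT = xz.
f_3 = -yz + x, LT = yz.

S(f_1,f_2): lcm = xz^{2}. S = -yz^{2} + z^{3} - x^{2} + xy + x.
  reduce S modulo (f_1, f_2, f_3):
  remainder -x^{2} + y^{2} - x + y - z ≠ 0; add g_4 = -x^{2} + y^{2} - x + y - z to the basis.

S(f_1,f_3): lcm = yz^{2}. S = -xy + xz + y^{2} + yz + y.
  reduce S modulo (f_1, f_2, f_3, g_4):
  remainder -xy + y^{2} - z - 1 ≠ 0; add g_5 = -xy + y^{2} - z - 1 to the basis.

S(f_2,f_3): lcm = xyz. S = y^{2}z - yz^{2} + x^{2} + xy.
  reduce S modulo (f_1, f_2, f_3, g_4, g_5):
  remainder -y + z - 1 ≠ 0; add g_6 = -y + z - 1 to the basis.

The other S-polynomials (S(f_1,g_4), S(f_2,g_4), S(f_3,g_4), S(f_1,g_5), S(f_2,g_5), S(f_3,g_5), S(g_4,g_5), S(f_1,g_6), S(f_2,g_6), S(f_3,g_6), S(g_4,g_6), S(g_5,g_6)) all reduce to 0 modulo the current basis, so we have a Gröbner basis.
Inter-reduce: drop elements whose leading term is divisible by another's, tail-reduce, and make monic.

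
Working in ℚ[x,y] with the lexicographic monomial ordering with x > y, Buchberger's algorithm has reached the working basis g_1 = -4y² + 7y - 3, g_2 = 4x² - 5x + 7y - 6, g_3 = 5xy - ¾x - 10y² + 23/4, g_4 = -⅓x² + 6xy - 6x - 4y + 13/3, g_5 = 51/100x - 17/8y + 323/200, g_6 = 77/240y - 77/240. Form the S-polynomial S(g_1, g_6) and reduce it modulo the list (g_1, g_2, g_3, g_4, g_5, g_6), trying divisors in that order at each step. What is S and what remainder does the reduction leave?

lcm(LM(g_1), LM(g_6)) = y².
S = (lcm/LT(g_1))·g_1 − (lcm/LT(g_6))·g_6 = -¾y + ¾.
Reduce S modulo (g_1, g_2, g_3, g_4, g_5, g_6) in that order:
  leading term y: subtract (-180/77)·g_6 from -¾y + ¾ → 0
The remainder is 0, so this S-polynomial contributes no new basis element.

S(g_1, g_6) = -¾y + ¾; remainder on division = 0.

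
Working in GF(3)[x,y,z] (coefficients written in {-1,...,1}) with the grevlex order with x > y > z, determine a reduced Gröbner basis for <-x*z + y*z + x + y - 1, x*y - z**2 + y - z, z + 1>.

f_1 = -x*z + y*z + x + y - 1, LT = x*z.
f_2 = x*y - z**2 + y - z, LT = x*y.
f_3 = z + 1, LT = z.

S(f_1,f_3): lcm = x*z. S = -y*z + x - y + 1.
  reduce S modulo (f_1, f_2, f_3):
  remainder x + 1 ≠ 0; add g_4 = x + 1 to the basis.

The other S-polynomials (S(f_1,f_2), S(f_2,f_3), S(f_1,g_4), S(f_2,g_4), S(f_3,g_4)) all reduce to 0 modulo the current basis, so we have a Gröbner basis.
Inter-reduce: drop elements whose leading term is divisible by another's, tail-reduce, and make monic.

G = {x + 1, z + 1}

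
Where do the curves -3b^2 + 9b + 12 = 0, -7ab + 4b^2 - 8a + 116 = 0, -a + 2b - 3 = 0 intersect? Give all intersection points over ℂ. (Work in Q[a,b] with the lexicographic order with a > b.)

{(5, 4)}

Compute a lex Gröbner basis by Buchberger's algorithm.
f_1 = -3b^2 + 9b + 12, LT = b^2.
f_2 = -7ab - 8a + 4b^2 + 116, LT = ab.
f_3 = -a + 2b - 3, LT = a.

S(f_1,f_2): lcm = ab^2. S = -29/7ab - 4a + 4/7b^3 + 116/7b.
  reduce S modulo (f_1, f_2, f_3):
  remainder 900/49b - 3600/49 ≠ 0; add h_4 = 900/49b - 3600/49 to the basis.

The other S-polynomials (S(f_1,f_3), S(f_2,f_3), S(f_1,h_4), S(f_2,h_4), S(f_3,h_4)) all reduce to 0 modulo the current basis, so we have a Gröbner basis.
Inter-reduce: drop elements whose leading term is divisible by another's, tail-reduce, and make monic.
Reduced Gröbner basis: {a - 5, b - 4}.

Since the basis is lex-ordered, b - 4 is univariate in b. Its roots are {4}. Back-substituting each root into the other basis elements fixes the other coordinates.
  b = 4: the earlier basis element becomes a - 5 = 0, giving a = 5 — point (5, 4).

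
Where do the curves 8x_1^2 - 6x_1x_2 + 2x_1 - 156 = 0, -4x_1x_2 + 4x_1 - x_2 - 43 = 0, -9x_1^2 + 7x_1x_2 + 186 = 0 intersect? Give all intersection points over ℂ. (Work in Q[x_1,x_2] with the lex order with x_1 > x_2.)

Compute a lex Gröbner basis by Buchberger's algorithm.
f_1 = 8x_1^2 - 6x_1x_2 + 2x_1 - 156, LT = x_1^2.
f_2 = -4x_1x_2 + 4x_1 - x_2 - 43, LT = x_1x_2.
f_3 = -9x_1^2 + 7x_1x_2 + 186, LT = x_1^2.

S(f_1,f_2): lcm = x_1^2x_2. S = x_1^2 - 3/4x_1x_2^2 - 43/4x_1 - 39/2x_2.
  reduce S modulo (f_1, f_2, f_3):
  remainder -11x_1 + 3/16x_2^2 - 183/16x_2 + 39/2 ≠ 0; add h_4 = -11x_1 + 3/16x_2^2 - 183/16x_2 + 39/2 to the basis.

S(f_1,f_3): lcm = x_1^2. S = 1/36x_1x_2 + 1/4x_1 + 7/6.
  reduce S modulo (f_1, f_2, f_3, h_4):
  remainder 5/1056x_2^2 - 937/3168x_2 + 2155/1584 ≠ 0; add h_5 = 5/1056x_2^2 - 937/3168x_2 + 2155/1584 to the basis.

S(f_2,f_3): lcm = x_1^2x_2. S = -x_1^2 + 7/9x_1x_2^2 + 1/4x_1x_2 + 43/4x_1 + 62/3x_2.
  reduce S modulo (f_1, f_2, f_3, h_4, h_5):
  remainder 803/2160x_2 - 803/432 ≠ 0; add h_6 = 803/2160x_2 - 803/432 to the basis.

The other S-polynomials (S(f_1,h_4), S(f_2,h_4), S(f_3,h_4), S(f_1,h_5), S(f_2,h_5), S(f_3,h_5), S(h_4,h_5), S(f_1,h_6), S(f_2,h_6), S(f_3,h_6), S(h_4,h_6), S(h_5,h_6)) all reduce to 0 modulo the current basis, so we have a Gröbner basis.
Inter-reduce: drop elements whose leading term is divisible by another's, tail-reduce, and make monic.
Reduced Gröbner basis: {x_1 + 3, x_2 - 5}.

From the last basis element, x_2 - 5 = 0, so x_2 takes values in {5}. Each choice, substituted upward through the basis, yields the corresponding point(s) of the solution set.
  x_2 = 5: the earlier basis element becomes x_1 + 3 = 0, giving x_1 = -3 — point (-3, 5).

{(-3, 5)}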